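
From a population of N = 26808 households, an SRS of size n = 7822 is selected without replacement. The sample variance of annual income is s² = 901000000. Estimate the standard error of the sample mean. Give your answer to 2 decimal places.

Under SRS without replacement, Var(ȳ) = (1 − f)·s²/n with f = n/N = 7822/26808 = 0.29177857.
Var(ȳ) = (1 − 0.29177857)·901000000/7822 = 0.70822143·115187.93 = 81578.561.
SE(ȳ) = √(81578.561) = 285.62.

285.62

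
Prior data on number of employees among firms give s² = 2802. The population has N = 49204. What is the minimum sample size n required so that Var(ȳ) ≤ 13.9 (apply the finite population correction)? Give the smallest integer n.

Without fpc, n₀ = s²/D = 2802/13.9 = 201.5827.
With fpc, (1 − n/N)·s²/n ≤ D requires n ≥ n₀/(1 + n₀/N) = 201.5827/(1 + 201.5827/49204) = 200.7602.
Rounding up, n = 201.

201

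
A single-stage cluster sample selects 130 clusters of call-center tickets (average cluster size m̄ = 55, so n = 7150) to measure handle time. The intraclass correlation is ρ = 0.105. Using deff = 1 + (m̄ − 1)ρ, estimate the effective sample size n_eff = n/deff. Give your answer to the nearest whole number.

1072

deff = 1 + (55 − 1)·0.105 = 1 + 5.67 = 6.67.
n_eff = 7150 / 6.67 = 1072.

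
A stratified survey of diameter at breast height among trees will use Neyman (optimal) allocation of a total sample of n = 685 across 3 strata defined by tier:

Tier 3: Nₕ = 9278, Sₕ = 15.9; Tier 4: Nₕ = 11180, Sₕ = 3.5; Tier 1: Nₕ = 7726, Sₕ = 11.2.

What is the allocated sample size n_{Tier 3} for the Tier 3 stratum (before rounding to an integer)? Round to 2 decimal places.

369.91

Neyman allocation: nₕ = n·NₕSₕ / Σⱼ NⱼSⱼ.
Σ NⱼSⱼ = 9278·15.9 + 11180·3.5 + 7726·11.2 = 273181.4.
n_{Tier 3} = 685·9278·15.9 / 273181.4 = 369.91.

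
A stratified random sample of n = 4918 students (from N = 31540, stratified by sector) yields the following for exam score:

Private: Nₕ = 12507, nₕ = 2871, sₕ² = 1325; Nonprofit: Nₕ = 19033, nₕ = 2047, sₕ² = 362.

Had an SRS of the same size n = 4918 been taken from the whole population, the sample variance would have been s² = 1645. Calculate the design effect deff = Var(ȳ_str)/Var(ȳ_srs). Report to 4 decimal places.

Var(ȳ_str) = Σ Wₕ²(1−fₕ)sₕ²/nₕ with Wₕ = Nₕ/31540:
  Private: (12507/31540)²·(1−2871/12507)·1325/2871 = 0.055912543
  Nonprofit: (19033/31540)²·(1−2047/19033)·362/2047 = 0.057473245
  → Var(ȳ_str) = 0.11338579.
Var(ȳ_srs) = (1 − 4918/31540)·1645/4918 = 0.28232957.
deff = 0.11338579 / 0.28232957 = 0.4016.

0.4016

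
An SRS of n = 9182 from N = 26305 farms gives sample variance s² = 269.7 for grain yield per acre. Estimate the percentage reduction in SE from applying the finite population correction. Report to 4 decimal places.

f = n/N = 9182/26305 = 0.34905911.
SE_no-fpc = √(s²/n) = 0.17138461; SE_fpc = √((1−f)s²/n) = 0.13827466.
Ratio = √(1−f) = 0.80680908. Reduction = 100·(1 − 0.80680908) = 19.3191%.

19.3191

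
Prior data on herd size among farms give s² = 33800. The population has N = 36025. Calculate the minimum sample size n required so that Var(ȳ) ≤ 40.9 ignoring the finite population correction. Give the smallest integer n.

827

Without fpc, n₀ = s²/D = 33800/40.9 = 826.4059.
Rounding up, n = 827.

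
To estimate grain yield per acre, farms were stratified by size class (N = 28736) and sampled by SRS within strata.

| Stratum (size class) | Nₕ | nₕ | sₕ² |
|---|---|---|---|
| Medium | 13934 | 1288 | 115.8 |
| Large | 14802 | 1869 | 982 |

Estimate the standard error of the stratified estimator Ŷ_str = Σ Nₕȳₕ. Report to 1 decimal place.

Var(Ŷ_str) = Σₕ Nₕ²(1 − fₕ)sₕ²/nₕ.
Medium: 13934²·(1 − 1288/13934)·115.8/1288 = 1.5842426 × 10^7.
Large: 14802²·(1 − 1869/14802)·982/1869 = 1.0058237 × 10^8.
Sum = 1.164248 × 10^8.
SE = √(1.164248 × 10^8) = 10790.0.

10790.0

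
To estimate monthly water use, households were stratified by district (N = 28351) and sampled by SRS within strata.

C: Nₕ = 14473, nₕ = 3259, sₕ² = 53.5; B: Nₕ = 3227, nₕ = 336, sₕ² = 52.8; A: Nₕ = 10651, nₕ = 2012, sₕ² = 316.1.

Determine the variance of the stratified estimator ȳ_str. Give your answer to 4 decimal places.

Var(ȳ_str) = Σₕ Wₕ²(1 − fₕ)sₕ²/nₕ with Wₕ = Nₕ/N, N = 28351.
C: Wₕ = 0.51049346; term = 0.51049346²·(1 − 0.22517792)·53.5/3259 = 0.0033147576.
B: Wₕ = 0.11382315; term = 0.11382315²·(1 − 0.10412148)·52.8/336 = 0.0018239164.
A: Wₕ = 0.37568340; term = 0.37568340²·(1 − 0.18890245)·316.1/2012 = 0.017985131.
Sum = 0.023123805.

0.0231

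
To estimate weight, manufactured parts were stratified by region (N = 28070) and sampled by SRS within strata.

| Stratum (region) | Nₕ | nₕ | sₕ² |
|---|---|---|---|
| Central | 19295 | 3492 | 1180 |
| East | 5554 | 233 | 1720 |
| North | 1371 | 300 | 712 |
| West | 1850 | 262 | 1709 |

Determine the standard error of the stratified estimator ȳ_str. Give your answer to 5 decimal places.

Var(ȳ_str) = Σₕ Wₕ²(1 − fₕ)sₕ²/nₕ with Wₕ = Nₕ/N, N = 28070.
Central: Wₕ = 0.68738867; term = 0.68738867²·(1 − 0.18097953)·1180/3492 = 0.13076974.
East: Wₕ = 0.19786249; term = 0.19786249²·(1 − 0.04195175)·1720/233 = 0.27687697.
North: Wₕ = 0.04884218; term = 0.04884218²·(1 − 0.21881838)·712/300 = 0.004422836.
West: Wₕ = 0.06590666; term = 0.06590666²·(1 − 0.14162162)·1709/262 = 0.024320818.
Sum = 0.43639036.
SE = √(0.43639036) = 0.66060.

0.66060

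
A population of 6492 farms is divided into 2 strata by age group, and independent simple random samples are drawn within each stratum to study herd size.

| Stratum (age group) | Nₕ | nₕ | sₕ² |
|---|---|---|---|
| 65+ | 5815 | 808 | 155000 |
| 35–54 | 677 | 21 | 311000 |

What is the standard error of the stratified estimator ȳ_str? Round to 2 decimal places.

Var(ȳ_str) = Σₕ Wₕ²(1 − fₕ)sₕ²/nₕ with Wₕ = Nₕ/N, N = 6492.
65+: Wₕ = 0.89571781; term = 0.89571781²·(1 − 0.13895099)·155000/808 = 132.52281.
35–54: Wₕ = 0.10428219; term = 0.10428219²·(1 − 0.03101920)·311000/21 = 156.0546.
Sum = 288.57741.
SE = √(288.57741) = 16.99.

16.99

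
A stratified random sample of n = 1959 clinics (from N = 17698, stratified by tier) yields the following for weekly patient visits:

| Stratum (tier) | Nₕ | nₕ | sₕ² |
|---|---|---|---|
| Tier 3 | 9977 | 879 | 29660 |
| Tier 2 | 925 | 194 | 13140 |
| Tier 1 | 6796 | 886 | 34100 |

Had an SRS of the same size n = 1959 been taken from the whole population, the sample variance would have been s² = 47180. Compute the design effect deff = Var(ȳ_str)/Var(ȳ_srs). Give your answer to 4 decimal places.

Var(ȳ_str) = Σ Wₕ²(1−fₕ)sₕ²/nₕ with Wₕ = Nₕ/17698:
  Tier 3: (9977/17698)²·(1−879/9977)·29660/879 = 9.7786701
  Tier 2: (925/17698)²·(1−194/925)·13140/194 = 0.14621919
  Tier 1: (6796/17698)²·(1−886/6796)·34100/886 = 4.9352951
  → Var(ȳ_str) = 14.860184.
Var(ȳ_srs) = (1 − 1959/17698)·47180/1959 = 21.417878.
deff = 14.860184 / 21.417878 = 0.6938.

0.6938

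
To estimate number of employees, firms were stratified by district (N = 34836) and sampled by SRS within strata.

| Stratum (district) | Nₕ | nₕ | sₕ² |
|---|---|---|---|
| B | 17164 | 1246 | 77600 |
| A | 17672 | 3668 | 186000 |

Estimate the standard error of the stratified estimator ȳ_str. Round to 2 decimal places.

4.94

Var(ȳ_str) = Σₕ Wₕ²(1 − fₕ)sₕ²/nₕ with Wₕ = Nₕ/N, N = 34836.
B: Wₕ = 0.49270869; term = 0.49270869²·(1 − 0.07259380)·77600/1246 = 14.021489.
A: Wₕ = 0.50729131; term = 0.50729131²·(1 − 0.20755998)·186000/3668 = 10.341055.
Sum = 24.362544.
SE = √(24.362544) = 4.94.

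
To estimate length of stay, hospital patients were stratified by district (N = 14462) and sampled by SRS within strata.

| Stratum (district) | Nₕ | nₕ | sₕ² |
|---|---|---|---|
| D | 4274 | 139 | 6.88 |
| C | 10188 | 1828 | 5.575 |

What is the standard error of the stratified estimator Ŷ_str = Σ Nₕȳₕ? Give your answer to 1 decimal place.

1065.1

Var(Ŷ_str) = Σₕ Nₕ²(1 − fₕ)sₕ²/nₕ.
D: 4274²·(1 − 139/4274)·6.88/139 = 874749.43.
C: 10188²·(1 − 1828/10188)·5.575/1828 = 259754.99.
Sum = 1.1345044 × 10^6.
SE = √(1.1345044 × 10^6) = 1065.1.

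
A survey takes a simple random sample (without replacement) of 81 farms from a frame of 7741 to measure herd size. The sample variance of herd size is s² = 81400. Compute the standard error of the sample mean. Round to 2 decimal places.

31.53

Under SRS without replacement, Var(ȳ) = (1 − f)·s²/n with f = n/N = 81/7741 = 0.01046376.
Var(ȳ) = (1 − 0.01046376)·81400/81 = 0.98953624·1004.9383 = 994.42283.
SE(ȳ) = √(994.42283) = 31.53.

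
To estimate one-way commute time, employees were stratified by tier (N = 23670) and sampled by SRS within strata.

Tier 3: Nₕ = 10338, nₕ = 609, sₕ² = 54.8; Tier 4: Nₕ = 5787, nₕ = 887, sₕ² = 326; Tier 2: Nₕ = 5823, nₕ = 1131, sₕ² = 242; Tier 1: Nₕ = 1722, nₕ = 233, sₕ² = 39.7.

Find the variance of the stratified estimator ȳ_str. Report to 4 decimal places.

Var(ȳ_str) = Σₕ Wₕ²(1 − fₕ)sₕ²/nₕ with Wₕ = Nₕ/N, N = 23670.
Tier 3: Wₕ = 0.43675539; term = 0.43675539²·(1 − 0.05890888)·54.8/609 = 0.01615368.
Tier 4: Wₕ = 0.24448669; term = 0.24448669²·(1 − 0.15327458)·326/887 = 0.01860146.
Tier 2: Wₕ = 0.24600760; term = 0.24600760²·(1 − 0.19422978)·242/1131 = 0.010434245.
Tier 1: Wₕ = 0.07275032; term = 0.07275032²·(1 − 0.13530778)·39.7/233 = 7.7976891 × 10^-4.
Sum = 0.045969154.

0.0460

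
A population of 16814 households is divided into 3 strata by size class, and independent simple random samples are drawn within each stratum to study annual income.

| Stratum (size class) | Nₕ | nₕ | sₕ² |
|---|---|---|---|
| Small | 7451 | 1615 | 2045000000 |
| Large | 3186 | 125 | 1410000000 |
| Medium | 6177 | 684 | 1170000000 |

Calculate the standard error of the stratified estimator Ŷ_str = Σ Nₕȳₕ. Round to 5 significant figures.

1.4937 × 10^7

Var(Ŷ_str) = Σₕ Nₕ²(1 − fₕ)sₕ²/nₕ.
Small: 7451²·(1 − 1615/7451)·2045000000/1615 = 5.5061829 × 10^13.
Large: 3186²·(1 − 125/3186)·1410000000/125 = 1.1000646 × 10^14.
Medium: 6177²·(1 − 684/6177)·1170000000/684 = 5.8038604 × 10^13.
Sum = 2.2310689 × 10^14.
SE = √(2.2310689 × 10^14) = 1.4937 × 10^7.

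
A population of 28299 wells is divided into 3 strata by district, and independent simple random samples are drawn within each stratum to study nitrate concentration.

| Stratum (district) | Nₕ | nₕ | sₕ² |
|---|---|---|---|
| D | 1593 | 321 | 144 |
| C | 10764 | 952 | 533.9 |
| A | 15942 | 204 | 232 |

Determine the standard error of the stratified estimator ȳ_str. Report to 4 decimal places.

0.6568

Var(ȳ_str) = Σₕ Wₕ²(1 − fₕ)sₕ²/nₕ with Wₕ = Nₕ/N, N = 28299.
D: Wₕ = 0.05629174; term = 0.05629174²·(1 − 0.20150659)·144/321 = 0.0011350583.
C: Wₕ = 0.38036680; term = 0.38036680²·(1 − 0.08844296)·533.9/952 = 0.073962575.
A: Wₕ = 0.56334146; term = 0.56334146²·(1 − 0.01279639)·232/204 = 0.35629357.
Sum = 0.4313912.
SE = √(0.4313912) = 0.6568.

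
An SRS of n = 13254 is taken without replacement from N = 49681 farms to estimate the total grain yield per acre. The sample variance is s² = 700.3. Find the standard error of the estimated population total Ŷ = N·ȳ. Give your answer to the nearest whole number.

9779

Var(Ŷ) = N²·Var(ȳ) = N²·(1 − n/N)·s²/n.
f = 13254/49681 = 0.26678207; Var(ȳ) = 0.73321793·700.3/13254 = 0.038740947.
Var(Ŷ) = 49681² · 0.038740947 = 9.5620474 × 10^7.
SE(Ŷ) = √(9.5620474 × 10^7) = 9779.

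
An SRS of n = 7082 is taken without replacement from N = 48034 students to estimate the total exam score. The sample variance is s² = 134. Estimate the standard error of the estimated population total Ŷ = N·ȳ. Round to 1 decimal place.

6100.8

Var(Ŷ) = N²·Var(ȳ) = N²·(1 − n/N)·s²/n.
f = 7082/48034 = 0.14743723; Var(ȳ) = 0.85256277·134/7082 = 0.016131518.
Var(Ŷ) = 48034² · 0.016131518 = 3.7219689 × 10^7.
SE(Ŷ) = √(3.7219689 × 10^7) = 6100.8.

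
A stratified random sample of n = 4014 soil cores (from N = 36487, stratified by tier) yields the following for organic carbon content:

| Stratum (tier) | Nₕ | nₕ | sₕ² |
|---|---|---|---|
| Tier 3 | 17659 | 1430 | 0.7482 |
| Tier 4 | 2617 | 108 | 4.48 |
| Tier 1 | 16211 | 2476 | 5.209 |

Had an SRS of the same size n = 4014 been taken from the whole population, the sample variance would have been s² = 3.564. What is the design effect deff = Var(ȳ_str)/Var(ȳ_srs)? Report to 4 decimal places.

Var(ȳ_str) = Σ Wₕ²(1−fₕ)sₕ²/nₕ with Wₕ = Nₕ/36487:
  Tier 3: (17659/36487)²·(1−1430/17659)·0.7482/1430 = 1.1263237 × 10^-4
  Tier 4: (2617/36487)²·(1−108/2617)·4.48/108 = 2.0458902 × 10^-4
  Tier 1: (16211/36487)²·(1−2476/16211)·5.209/2476 = 3.5185674 × 10^-4
  → Var(ȳ_str) = 6.6907813 × 10^-4.
Var(ȳ_srs) = (1 − 4014/36487)·3.564/4014 = 7.9021375 × 10^-4.
deff = (6.6907813 × 10^-4) / (7.9021375 × 10^-4) = 0.8467.

0.8467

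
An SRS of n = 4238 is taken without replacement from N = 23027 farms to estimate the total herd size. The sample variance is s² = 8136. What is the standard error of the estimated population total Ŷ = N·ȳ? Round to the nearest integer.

28820

Var(Ŷ) = N²·Var(ȳ) = N²·(1 − n/N)·s²/n.
f = 4238/23027 = 0.18404482; Var(ȳ) = 0.81595518·8136/4238 = 1.5664491.
Var(Ŷ) = 23027² · 1.5664491 = 8.3059825 × 10^8.
SE(Ŷ) = √(8.3059825 × 10^8) = 28820.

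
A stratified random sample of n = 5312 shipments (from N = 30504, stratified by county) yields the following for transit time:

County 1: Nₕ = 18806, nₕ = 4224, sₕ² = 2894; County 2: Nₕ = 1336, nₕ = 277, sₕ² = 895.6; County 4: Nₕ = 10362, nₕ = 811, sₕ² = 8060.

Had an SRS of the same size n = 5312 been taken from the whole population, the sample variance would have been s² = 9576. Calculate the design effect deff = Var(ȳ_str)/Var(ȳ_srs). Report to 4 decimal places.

0.8489

Var(ȳ_str) = Σ Wₕ²(1−fₕ)sₕ²/nₕ with Wₕ = Nₕ/30504:
  County 1: (18806/30504)²·(1−4224/18806)·2894/4224 = 0.20191778
  County 2: (1336/30504)²·(1−277/1336)·895.6/277 = 0.0049161276
  County 4: (10362/30504)²·(1−811/10362)·8060/811 = 1.0570439
  → Var(ȳ_str) = 1.2638778.
Var(ȳ_srs) = (1 − 5312/30504)·9576/5312 = 1.4887848.
deff = 1.2638778 / 1.4887848 = 0.8489.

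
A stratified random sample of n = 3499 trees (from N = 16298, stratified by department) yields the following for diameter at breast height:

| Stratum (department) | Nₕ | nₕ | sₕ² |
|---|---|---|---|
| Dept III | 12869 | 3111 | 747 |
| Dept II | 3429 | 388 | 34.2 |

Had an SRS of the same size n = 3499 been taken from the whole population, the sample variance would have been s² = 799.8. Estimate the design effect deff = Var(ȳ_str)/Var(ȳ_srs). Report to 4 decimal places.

0.6517

Var(ȳ_str) = Σ Wₕ²(1−fₕ)sₕ²/nₕ with Wₕ = Nₕ/16298:
  Dept III: (12869/16298)²·(1−3111/12869)·747/3111 = 0.11351613
  Dept II: (3429/16298)²·(1−388/3429)·34.2/388 = 0.0034602674
  → Var(ȳ_str) = 0.1169764.
Var(ȳ_srs) = (1 − 3499/16298)·799.8/3499 = 0.17950609.
deff = 0.1169764 / 0.17950609 = 0.6517.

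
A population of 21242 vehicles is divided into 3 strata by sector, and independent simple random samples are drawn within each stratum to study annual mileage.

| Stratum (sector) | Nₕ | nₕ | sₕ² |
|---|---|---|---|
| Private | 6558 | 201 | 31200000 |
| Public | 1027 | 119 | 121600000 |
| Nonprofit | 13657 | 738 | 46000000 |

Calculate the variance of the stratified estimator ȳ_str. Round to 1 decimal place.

40825.4

Var(ȳ_str) = Σₕ Wₕ²(1 − fₕ)sₕ²/nₕ with Wₕ = Nₕ/N, N = 21242.
Private: Wₕ = 0.30872799; term = 0.30872799²·(1 − 0.03064959)·31200000/201 = 14341.393.
Public: Wₕ = 0.04834761; term = 0.04834761²·(1 − 0.11587147)·121600000/119 = 2111.7967.
Nonprofit: Wₕ = 0.64292440; term = 0.64292440²·(1 − 0.05403822)·46000000/738 = 24372.208.
Sum = 40825.398.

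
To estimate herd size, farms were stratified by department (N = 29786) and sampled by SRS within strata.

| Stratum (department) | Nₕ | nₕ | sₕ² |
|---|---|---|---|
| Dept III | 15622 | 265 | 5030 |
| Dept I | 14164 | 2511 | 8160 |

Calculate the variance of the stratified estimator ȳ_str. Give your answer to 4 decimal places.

5.7372

Var(ȳ_str) = Σₕ Wₕ²(1 − fₕ)sₕ²/nₕ with Wₕ = Nₕ/N, N = 29786.
Dept III: Wₕ = 0.52447459; term = 0.52447459²·(1 − 0.01696326)·5030/265 = 5.1326395.
Dept I: Wₕ = 0.47552541; term = 0.47552541²·(1 − 0.17728043)·8160/2511 = 0.60456464.
Sum = 5.7372041.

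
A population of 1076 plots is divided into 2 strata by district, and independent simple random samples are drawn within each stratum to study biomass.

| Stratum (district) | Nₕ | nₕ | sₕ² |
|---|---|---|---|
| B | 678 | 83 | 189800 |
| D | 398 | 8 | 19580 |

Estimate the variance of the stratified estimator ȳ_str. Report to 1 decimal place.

1124.9

Var(ȳ_str) = Σₕ Wₕ²(1 − fₕ)sₕ²/nₕ with Wₕ = Nₕ/N, N = 1076.
B: Wₕ = 0.63011152; term = 0.63011152²·(1 − 0.12241888)·189800/83 = 796.78332.
D: Wₕ = 0.36988848; term = 0.36988848²·(1 − 0.02010050)·19580/8 = 328.12992.
Sum = 1124.9132.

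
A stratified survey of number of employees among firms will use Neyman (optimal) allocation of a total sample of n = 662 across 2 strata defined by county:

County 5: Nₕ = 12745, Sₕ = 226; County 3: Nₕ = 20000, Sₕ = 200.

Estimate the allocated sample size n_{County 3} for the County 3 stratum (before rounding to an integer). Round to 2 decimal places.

384.86

Neyman allocation: nₕ = n·NₕSₕ / Σⱼ NⱼSⱼ.
Σ NⱼSⱼ = 12745·226 + 20000·200 = 6.88037 × 10^6.
n_{County 3} = 662·20000·200 / (6.88037 × 10^6) = 384.86.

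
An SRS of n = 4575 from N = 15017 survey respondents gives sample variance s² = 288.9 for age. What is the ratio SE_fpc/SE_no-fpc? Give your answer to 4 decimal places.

f = n/N = 4575/15017 = 0.30465472.
SE_no-fpc = √(s²/n) = 0.25129174; SE_fpc = √((1−f)s²/n) = 0.20954557.
Ratio = √(1−f) = 0.83387366.

0.8339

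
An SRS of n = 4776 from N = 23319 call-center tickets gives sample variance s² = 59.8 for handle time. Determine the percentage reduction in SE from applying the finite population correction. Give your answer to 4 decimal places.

10.8267

f = n/N = 4776/23319 = 0.20481153.
SE_no-fpc = √(s²/n) = 0.111897; SE_fpc = √((1−f)s²/n) = 0.099782291.
Ratio = √(1−f) = 0.89173341. Reduction = 100·(1 − 0.89173341) = 10.8267%.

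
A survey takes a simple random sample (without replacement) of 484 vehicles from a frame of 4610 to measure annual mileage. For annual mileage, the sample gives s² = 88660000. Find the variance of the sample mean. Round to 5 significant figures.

163950

Under SRS without replacement, Var(ȳ) = (1 − f)·s²/n with f = n/N = 484/4610 = 0.10498915.
Var(ȳ) = (1 − 0.10498915)·88660000/484 = 0.89501085·183181.82 = 163949.71.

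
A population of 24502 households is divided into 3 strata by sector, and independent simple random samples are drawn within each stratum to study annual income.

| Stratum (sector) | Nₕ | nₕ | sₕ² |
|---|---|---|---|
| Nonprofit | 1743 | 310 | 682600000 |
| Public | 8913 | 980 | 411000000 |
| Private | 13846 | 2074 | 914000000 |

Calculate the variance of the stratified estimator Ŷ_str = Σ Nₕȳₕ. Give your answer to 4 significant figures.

1.070 × 10^14

Var(Ŷ_str) = Σₕ Nₕ²(1 − fₕ)sₕ²/nₕ.
Nonprofit: 1743²·(1 − 310/1743)·682600000/310 = 5.4998161 × 10^12.
Public: 8913²·(1 − 980/8913)·411000000/980 = 2.9653578 × 10^13.
Private: 13846²·(1 − 2074/13846)·914000000/2074 = 7.1831018 × 10^13.
Sum = 1.0698441 × 10^14.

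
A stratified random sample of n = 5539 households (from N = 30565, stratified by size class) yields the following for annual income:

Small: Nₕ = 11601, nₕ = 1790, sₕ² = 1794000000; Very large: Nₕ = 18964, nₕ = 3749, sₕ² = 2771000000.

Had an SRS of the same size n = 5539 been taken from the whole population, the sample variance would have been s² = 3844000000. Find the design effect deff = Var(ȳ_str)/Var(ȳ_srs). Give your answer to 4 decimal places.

0.6166

Var(ȳ_str) = Σ Wₕ²(1−fₕ)sₕ²/nₕ with Wₕ = Nₕ/30565:
  Small: (11601/30565)²·(1−1790/11601)·1794000000/1790 = 122103.84
  Very large: (18964/30565)²·(1−3749/18964)·2771000000/3749 = 228283.32
  → Var(ȳ_str) = 350387.16.
Var(ȳ_srs) = (1 − 5539/30565)·3844000000/5539 = 568223.32.
deff = 350387.16 / 568223.32 = 0.6166.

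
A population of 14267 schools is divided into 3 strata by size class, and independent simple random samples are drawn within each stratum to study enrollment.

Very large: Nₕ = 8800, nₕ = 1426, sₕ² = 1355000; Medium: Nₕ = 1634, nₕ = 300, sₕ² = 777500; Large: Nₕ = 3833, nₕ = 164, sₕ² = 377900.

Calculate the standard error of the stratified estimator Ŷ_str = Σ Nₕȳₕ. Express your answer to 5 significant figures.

315780

Var(Ŷ_str) = Σₕ Nₕ²(1 − fₕ)sₕ²/nₕ.
Very large: 8800²·(1 − 1426/8800)·1355000/1426 = 6.1660292 × 10^10.
Medium: 1634²·(1 − 300/1634)·777500/300 = 5.649201 × 10^9.
Large: 3833²·(1 − 164/3833)·377900/164 = 3.2405563 × 10^10.
Sum = 9.9715056 × 10^10.
SE = √(9.9715056 × 10^10) = 315780.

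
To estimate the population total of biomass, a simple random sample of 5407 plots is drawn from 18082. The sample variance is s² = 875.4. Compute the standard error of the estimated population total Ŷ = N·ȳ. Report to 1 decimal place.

Var(Ŷ) = N²·Var(ȳ) = N²·(1 − n/N)·s²/n.
f = 5407/18082 = 0.29902666; Var(ȳ) = 0.70097334·875.4/5407 = 0.11348845.
Var(Ŷ) = 18082² · 0.11348845 = 3.7106039 × 10^7.
SE(Ŷ) = √(3.7106039 × 10^7) = 6091.5.

6091.5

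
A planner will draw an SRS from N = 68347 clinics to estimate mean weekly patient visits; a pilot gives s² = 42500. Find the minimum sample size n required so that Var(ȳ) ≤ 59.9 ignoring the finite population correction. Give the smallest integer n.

710

Without fpc, n₀ = s²/D = 42500/59.9 = 709.5159.
Rounding up, n = 710.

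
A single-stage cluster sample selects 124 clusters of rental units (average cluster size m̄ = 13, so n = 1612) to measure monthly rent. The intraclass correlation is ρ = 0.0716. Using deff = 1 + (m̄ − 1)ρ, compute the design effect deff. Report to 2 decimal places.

deff = 1 + (13 − 1)·0.0716 = 1 + 0.8592 = 1.8592.

1.86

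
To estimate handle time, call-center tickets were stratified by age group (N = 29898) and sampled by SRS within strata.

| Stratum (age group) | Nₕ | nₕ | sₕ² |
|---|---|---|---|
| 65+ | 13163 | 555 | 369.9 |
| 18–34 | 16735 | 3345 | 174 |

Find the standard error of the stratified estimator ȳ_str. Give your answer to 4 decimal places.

Var(ȳ_str) = Σₕ Wₕ²(1 − fₕ)sₕ²/nₕ with Wₕ = Nₕ/N, N = 29898.
65+: Wₕ = 0.44026356; term = 0.44026356²·(1 − 0.04216364)·369.9/555 = 0.12373944.
18–34: Wₕ = 0.55973644; term = 0.55973644²·(1 − 0.19988049)·174/3345 = 0.013039927.
Sum = 0.13677937.
SE = √(0.13677937) = 0.3698.

0.3698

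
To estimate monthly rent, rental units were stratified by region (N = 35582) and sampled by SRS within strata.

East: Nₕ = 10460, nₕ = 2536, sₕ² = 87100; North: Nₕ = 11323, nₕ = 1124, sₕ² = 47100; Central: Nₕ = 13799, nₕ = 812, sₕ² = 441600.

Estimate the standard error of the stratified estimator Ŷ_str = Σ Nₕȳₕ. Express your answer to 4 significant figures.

Var(Ŷ_str) = Σₕ Nₕ²(1 − fₕ)sₕ²/nₕ.
East: 10460²·(1 − 2536/10460)·87100/2536 = 2.846722 × 10^9.
North: 11323²·(1 − 1124/11323)·47100/1124 = 4.8392014 × 10^9.
Central: 13799²·(1 − 812/13799)·441600/812 = 9.7460692 × 10^10.
Sum = 1.0514662 × 10^11.
SE = √(1.0514662 × 10^11) = 324300.

324300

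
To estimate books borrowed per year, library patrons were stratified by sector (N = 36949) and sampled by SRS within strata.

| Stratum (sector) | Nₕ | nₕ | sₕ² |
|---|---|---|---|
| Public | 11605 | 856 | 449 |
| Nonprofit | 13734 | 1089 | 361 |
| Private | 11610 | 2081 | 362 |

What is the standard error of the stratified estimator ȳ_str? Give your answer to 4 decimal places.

Var(ȳ_str) = Σₕ Wₕ²(1 − fₕ)sₕ²/nₕ with Wₕ = Nₕ/N, N = 36949.
Public: Wₕ = 0.31408157; term = 0.31408157²·(1 − 0.07376131)·449/856 = 0.047927018.
Nonprofit: Wₕ = 0.37170153; term = 0.37170153²·(1 − 0.07929227)·361/1089 = 0.042168662.
Private: Wₕ = 0.31421689; term = 0.31421689²·(1 − 0.17924203)·362/2081 = 0.014096479.
Sum = 0.10419216.
SE = √(0.10419216) = 0.3228.

0.3228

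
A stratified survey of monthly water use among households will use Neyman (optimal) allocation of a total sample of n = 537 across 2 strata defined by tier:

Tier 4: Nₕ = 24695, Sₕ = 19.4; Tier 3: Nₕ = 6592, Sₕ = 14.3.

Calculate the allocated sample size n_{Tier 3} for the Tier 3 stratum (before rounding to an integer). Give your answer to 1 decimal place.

88.3

Neyman allocation: nₕ = n·NₕSₕ / Σⱼ NⱼSⱼ.
Σ NⱼSⱼ = 24695·19.4 + 6592·14.3 = 573348.6.
n_{Tier 3} = 537·6592·14.3 / 573348.6 = 88.3.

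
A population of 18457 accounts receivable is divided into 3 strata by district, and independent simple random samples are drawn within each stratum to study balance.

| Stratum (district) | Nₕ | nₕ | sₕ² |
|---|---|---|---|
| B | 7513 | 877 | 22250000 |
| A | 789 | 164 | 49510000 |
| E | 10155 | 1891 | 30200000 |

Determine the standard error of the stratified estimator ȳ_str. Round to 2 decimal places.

Var(ȳ_str) = Σₕ Wₕ²(1 − fₕ)sₕ²/nₕ with Wₕ = Nₕ/N, N = 18457.
B: Wₕ = 0.40705423; term = 0.40705423²·(1 − 0.11673100)·22250000/877 = 3713.0258.
A: Wₕ = 0.04274801; term = 0.04274801²·(1 − 0.20785805)·49510000/164 = 437.00245.
E: Wₕ = 0.55019776; term = 0.55019776²·(1 − 0.18621369)·30200000/1891 = 3934.2633.
Sum = 8084.2916.
SE = √(8084.2916) = 89.91.

89.91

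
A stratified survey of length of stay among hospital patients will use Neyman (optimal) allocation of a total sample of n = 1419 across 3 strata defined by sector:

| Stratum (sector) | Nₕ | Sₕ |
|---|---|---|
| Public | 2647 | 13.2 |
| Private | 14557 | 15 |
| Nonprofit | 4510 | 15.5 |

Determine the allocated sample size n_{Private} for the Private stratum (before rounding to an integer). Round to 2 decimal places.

958.68

Neyman allocation: nₕ = n·NₕSₕ / Σⱼ NⱼSⱼ.
Σ NⱼSⱼ = 2647·13.2 + 14557·15 + 4510·15.5 = 323200.4.
n_{Private} = 1419·14557·15 / 323200.4 = 958.68.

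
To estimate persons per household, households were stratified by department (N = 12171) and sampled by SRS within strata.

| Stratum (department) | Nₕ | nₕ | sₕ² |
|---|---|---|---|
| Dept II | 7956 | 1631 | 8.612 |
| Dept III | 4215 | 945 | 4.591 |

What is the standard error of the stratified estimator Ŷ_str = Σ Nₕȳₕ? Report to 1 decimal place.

576.8

Var(Ŷ_str) = Σₕ Nₕ²(1 − fₕ)sₕ²/nₕ.
Dept II: 7956²·(1 − 1631/7956)·8.612/1631 = 265708.45.
Dept III: 4215²·(1 − 945/4215)·4.591/945 = 66960.828.
Sum = 332669.28.
SE = √(332669.28) = 576.8.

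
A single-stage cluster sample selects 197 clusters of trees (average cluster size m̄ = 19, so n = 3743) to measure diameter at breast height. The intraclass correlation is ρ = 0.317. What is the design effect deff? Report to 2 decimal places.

6.71

deff = 1 + (19 − 1)·0.317 = 1 + 5.706 = 6.706.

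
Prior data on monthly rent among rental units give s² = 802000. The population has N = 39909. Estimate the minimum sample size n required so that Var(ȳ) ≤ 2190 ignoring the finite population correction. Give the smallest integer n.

367

Without fpc, n₀ = s²/D = 802000/2190 = 366.2100.
Rounding up, n = 367.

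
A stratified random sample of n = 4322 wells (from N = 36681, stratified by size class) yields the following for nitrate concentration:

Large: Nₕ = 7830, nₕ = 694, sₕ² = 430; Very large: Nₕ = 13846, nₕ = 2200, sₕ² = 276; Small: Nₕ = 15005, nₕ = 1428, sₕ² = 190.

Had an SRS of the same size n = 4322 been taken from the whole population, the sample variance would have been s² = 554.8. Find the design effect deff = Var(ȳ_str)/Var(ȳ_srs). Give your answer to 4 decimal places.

Var(ȳ_str) = Σ Wₕ²(1−fₕ)sₕ²/nₕ with Wₕ = Nₕ/36681:
  Large: (7830/36681)²·(1−694/7830)·430/694 = 0.025730205
  Very large: (13846/36681)²·(1−2200/13846)·276/2200 = 0.015035061
  Small: (15005/36681)²·(1−1428/15005)·190/1428 = 0.020145724
  → Var(ȳ_str) = 0.06091099.
Var(ȳ_srs) = (1 − 4322/36681)·554.8/4322 = 0.1132415.
deff = 0.06091099 / 0.1132415 = 0.5379.

0.5379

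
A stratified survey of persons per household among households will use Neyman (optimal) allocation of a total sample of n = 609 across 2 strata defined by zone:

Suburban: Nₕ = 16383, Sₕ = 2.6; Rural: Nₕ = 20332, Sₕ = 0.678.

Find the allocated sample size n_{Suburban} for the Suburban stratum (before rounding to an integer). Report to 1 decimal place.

Neyman allocation: nₕ = n·NₕSₕ / Σⱼ NⱼSⱼ.
Σ NⱼSⱼ = 16383·2.6 + 20332·0.678 = 56380.896.
n_{Suburban} = 609·16383·2.6 / 56380.896 = 460.1.

460.1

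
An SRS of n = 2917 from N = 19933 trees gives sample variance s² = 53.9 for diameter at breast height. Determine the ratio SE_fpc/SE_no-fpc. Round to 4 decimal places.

f = n/N = 2917/19933 = 0.14634024.
SE_no-fpc = √(s²/n) = 0.1359334; SE_fpc = √((1−f)s²/n) = 0.12559391.
Ratio = √(1−f) = 0.92393710.

0.9239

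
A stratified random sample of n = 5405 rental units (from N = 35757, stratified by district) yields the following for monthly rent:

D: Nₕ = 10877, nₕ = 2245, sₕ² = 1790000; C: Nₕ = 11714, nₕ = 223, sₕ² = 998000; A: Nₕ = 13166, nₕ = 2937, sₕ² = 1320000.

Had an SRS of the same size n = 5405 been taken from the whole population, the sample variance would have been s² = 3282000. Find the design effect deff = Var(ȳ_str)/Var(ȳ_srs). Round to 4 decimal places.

Var(ȳ_str) = Σ Wₕ²(1−fₕ)sₕ²/nₕ with Wₕ = Nₕ/35757:
  D: (10877/35757)²·(1−2245/10877)·1790000/2245 = 58.551105
  C: (11714/35757)²·(1−223/11714)·998000/223 = 471.158
  A: (13166/35757)²·(1−2937/13166)·1320000/2937 = 47.340721
  → Var(ȳ_str) = 577.04983.
Var(ȳ_srs) = (1 − 5405/35757)·3282000/5405 = 515.42932.
deff = 577.04983 / 515.42932 = 1.1196.

1.1196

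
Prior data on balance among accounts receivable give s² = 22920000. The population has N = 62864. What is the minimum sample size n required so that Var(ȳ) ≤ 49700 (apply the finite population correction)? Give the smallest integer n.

Without fpc, n₀ = s²/D = 22920000/49700 = 461.1670.
With fpc, (1 − n/N)·s²/n ≤ D requires n ≥ n₀/(1 + n₀/N) = 461.1670/(1 + 461.1670/62864) = 457.8085.
Rounding up, n = 458.

458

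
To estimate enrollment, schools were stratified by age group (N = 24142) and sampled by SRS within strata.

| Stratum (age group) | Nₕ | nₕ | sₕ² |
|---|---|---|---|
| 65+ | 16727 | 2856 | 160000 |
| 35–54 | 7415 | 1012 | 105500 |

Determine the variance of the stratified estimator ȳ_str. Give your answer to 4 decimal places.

30.7941

Var(ȳ_str) = Σₕ Wₕ²(1 − fₕ)sₕ²/nₕ with Wₕ = Nₕ/N, N = 24142.
65+: Wₕ = 0.69285892; term = 0.69285892²·(1 − 0.17074191)·160000/2856 = 22.301862.
35–54: Wₕ = 0.30714108; term = 0.30714108²·(1 − 0.13648011)·105500/1012 = 8.492198.
Sum = 30.79406.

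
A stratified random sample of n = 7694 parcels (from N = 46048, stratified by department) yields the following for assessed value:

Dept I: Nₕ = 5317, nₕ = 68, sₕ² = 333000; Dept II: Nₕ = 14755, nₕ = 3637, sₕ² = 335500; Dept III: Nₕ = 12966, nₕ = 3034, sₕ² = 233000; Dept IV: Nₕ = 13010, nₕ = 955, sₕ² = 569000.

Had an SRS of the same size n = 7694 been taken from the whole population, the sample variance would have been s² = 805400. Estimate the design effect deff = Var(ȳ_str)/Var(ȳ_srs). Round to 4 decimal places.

1.3801

Var(ȳ_str) = Σ Wₕ²(1−fₕ)sₕ²/nₕ with Wₕ = Nₕ/46048:
  Dept I: (5317/46048)²·(1−68/5317)·333000/68 = 64.455059
  Dept II: (14755/46048)²·(1−3637/14755)·335500/3637 = 7.1366363
  Dept III: (12966/46048)²·(1−3034/12966)·233000/3034 = 4.6640321
  Dept IV: (13010/46048)²·(1−955/13010)·569000/955 = 44.068865
  → Var(ȳ_str) = 120.32459.
Var(ȳ_srs) = (1 − 7694/46048)·805400/7694 = 87.188526.
deff = 120.32459 / 87.188526 = 1.3801.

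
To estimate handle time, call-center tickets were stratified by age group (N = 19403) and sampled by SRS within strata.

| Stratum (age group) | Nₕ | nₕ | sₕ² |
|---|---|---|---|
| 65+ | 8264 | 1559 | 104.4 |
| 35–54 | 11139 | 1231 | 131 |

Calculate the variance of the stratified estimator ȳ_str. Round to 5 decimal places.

Var(ȳ_str) = Σₕ Wₕ²(1 − fₕ)sₕ²/nₕ with Wₕ = Nₕ/N, N = 19403.
65+: Wₕ = 0.42591352; term = 0.42591352²·(1 − 0.18864956)·104.4/1559 = 0.0098561137.
35–54: Wₕ = 0.57408648; term = 0.57408648²·(1 − 0.11051261)·131/1231 = 0.03119663.
Sum = 0.041052744.

0.04105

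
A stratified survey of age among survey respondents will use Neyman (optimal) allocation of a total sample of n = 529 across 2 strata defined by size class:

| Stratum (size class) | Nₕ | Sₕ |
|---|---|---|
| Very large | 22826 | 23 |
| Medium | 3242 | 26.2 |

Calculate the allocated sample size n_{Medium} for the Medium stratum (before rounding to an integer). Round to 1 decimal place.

Neyman allocation: nₕ = n·NₕSₕ / Σⱼ NⱼSⱼ.
Σ NⱼSⱼ = 22826·23 + 3242·26.2 = 609938.4.
n_{Medium} = 529·3242·26.2 / 609938.4 = 73.7.

73.7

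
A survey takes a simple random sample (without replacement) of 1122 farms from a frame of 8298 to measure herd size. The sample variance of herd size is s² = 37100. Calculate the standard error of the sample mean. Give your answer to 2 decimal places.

Under SRS without replacement, Var(ȳ) = (1 − f)·s²/n with f = n/N = 1122/8298 = 0.13521330.
Var(ȳ) = (1 − 0.13521330)·37100/1122 = 0.86478670·33.065954 = 28.594997.
SE(ȳ) = √(28.594997) = 5.35.

5.35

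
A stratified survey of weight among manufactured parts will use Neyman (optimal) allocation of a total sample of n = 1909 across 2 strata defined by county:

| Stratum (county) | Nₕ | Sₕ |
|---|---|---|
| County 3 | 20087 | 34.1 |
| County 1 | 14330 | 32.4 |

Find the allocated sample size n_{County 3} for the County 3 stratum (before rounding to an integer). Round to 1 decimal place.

1137.8

Neyman allocation: nₕ = n·NₕSₕ / Σⱼ NⱼSⱼ.
Σ NⱼSⱼ = 20087·34.1 + 14330·32.4 = 1.1492587 × 10^6.
n_{County 3} = 1909·20087·34.1 / (1.1492587 × 10^6) = 1137.8.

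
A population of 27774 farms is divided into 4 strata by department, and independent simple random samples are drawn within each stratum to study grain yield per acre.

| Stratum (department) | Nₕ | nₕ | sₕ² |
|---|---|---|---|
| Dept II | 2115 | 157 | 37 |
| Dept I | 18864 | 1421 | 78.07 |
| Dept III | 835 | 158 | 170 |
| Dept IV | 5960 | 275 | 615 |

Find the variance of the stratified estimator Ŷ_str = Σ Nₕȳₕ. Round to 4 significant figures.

9.544 × 10^7

Var(Ŷ_str) = Σₕ Nₕ²(1 − fₕ)sₕ²/nₕ.
Dept II: 2115²·(1 − 157/2115)·37/157 = 975944.52.
Dept I: 18864²·(1 − 1421/18864)·78.07/1421 = 1.8077779 × 10^7.
Dept III: 835²·(1 − 158/835)·170/158 = 608228.8.
Dept IV: 5960²·(1 − 275/5960)·615/275 = 7.5773815 × 10^7.
Sum = 9.5435767 × 10^7.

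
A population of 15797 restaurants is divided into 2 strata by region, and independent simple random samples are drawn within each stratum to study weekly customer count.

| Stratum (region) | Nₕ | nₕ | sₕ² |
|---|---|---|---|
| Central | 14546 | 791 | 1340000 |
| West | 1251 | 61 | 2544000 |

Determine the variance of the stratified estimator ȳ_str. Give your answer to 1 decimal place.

Var(ȳ_str) = Σₕ Wₕ²(1 − fₕ)sₕ²/nₕ with Wₕ = Nₕ/N, N = 15797.
Central: Wₕ = 0.92080775; term = 0.92080775²·(1 − 0.05437921)·1340000/791 = 1358.2611.
West: Wₕ = 0.07919225; term = 0.07919225²·(1 − 0.04876099)·2544000/61 = 248.79538.
Sum = 1607.0565.

1607.1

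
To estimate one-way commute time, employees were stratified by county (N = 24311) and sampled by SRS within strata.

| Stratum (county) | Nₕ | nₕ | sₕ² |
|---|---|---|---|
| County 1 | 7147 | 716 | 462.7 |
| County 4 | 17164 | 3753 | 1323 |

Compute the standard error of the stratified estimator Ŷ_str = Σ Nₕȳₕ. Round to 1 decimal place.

Var(Ŷ_str) = Σₕ Nₕ²(1 − fₕ)sₕ²/nₕ.
County 1: 7147²·(1 − 716/7147)·462.7/716 = 2.970221 × 10^7.
County 4: 17164²·(1 − 3753/17164)·1323/3753 = 8.1144847 × 10^7.
Sum = 1.1084706 × 10^8.
SE = √(1.1084706 × 10^8) = 10528.4.

10528.4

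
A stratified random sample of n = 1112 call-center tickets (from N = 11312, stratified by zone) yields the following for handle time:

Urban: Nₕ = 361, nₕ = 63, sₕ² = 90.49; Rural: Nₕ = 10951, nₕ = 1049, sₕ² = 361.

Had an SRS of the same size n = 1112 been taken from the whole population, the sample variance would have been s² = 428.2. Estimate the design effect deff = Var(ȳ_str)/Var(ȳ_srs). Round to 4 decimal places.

Var(ȳ_str) = Σ Wₕ²(1−fₕ)sₕ²/nₕ with Wₕ = Nₕ/11312:
  Urban: (361/11312)²·(1−63/361)·90.49/63 = 0.0012075489
  Rural: (10951/11312)²·(1−1049/10951)·361/1049 = 0.29162827
  → Var(ȳ_str) = 0.29283582.
Var(ȳ_srs) = (1 − 1112/11312)·428.2/1112 = 0.34721834.
deff = 0.29283582 / 0.34721834 = 0.8434.

0.8434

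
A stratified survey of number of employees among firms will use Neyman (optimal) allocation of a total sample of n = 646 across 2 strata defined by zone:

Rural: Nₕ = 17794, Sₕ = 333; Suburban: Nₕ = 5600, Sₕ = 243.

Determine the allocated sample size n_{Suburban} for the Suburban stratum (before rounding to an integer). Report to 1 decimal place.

Neyman allocation: nₕ = n·NₕSₕ / Σⱼ NⱼSⱼ.
Σ NⱼSⱼ = 17794·333 + 5600·243 = 7.286202 × 10^6.
n_{Suburban} = 646·5600·243 / (7.286202 × 10^6) = 120.6.

120.6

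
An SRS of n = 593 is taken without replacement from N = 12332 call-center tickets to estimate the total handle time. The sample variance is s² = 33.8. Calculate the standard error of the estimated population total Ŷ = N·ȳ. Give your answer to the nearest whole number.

Var(Ŷ) = N²·Var(ȳ) = N²·(1 − n/N)·s²/n.
f = 593/12332 = 0.04808628; Var(ȳ) = 0.95191372·33.8/593 = 0.054257477.
Var(Ŷ) = 12332² · 0.054257477 = 8.2513807 × 10^6.
SE(Ŷ) = √(8.2513807 × 10^6) = 2873.

2873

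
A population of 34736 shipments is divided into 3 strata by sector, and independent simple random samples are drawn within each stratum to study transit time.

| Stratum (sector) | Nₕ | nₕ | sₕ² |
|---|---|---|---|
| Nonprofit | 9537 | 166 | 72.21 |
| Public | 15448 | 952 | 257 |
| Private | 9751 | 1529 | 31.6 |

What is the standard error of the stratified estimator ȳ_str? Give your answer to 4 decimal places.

0.2893

Var(ȳ_str) = Σₕ Wₕ²(1 − fₕ)sₕ²/nₕ with Wₕ = Nₕ/N, N = 34736.
Nonprofit: Wₕ = 0.27455666; term = 0.27455666²·(1 − 0.01740589)·72.21/166 = 0.032220136.
Public: Wₕ = 0.44472593; term = 0.44472593²·(1 − 0.06162610)·257/952 = 0.050102224.
Private: Wₕ = 0.28071741; term = 0.28071741²·(1 − 0.15680443)·31.6/1529 = 0.0013732405.
Sum = 0.083695601.
SE = √(0.083695601) = 0.2893.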